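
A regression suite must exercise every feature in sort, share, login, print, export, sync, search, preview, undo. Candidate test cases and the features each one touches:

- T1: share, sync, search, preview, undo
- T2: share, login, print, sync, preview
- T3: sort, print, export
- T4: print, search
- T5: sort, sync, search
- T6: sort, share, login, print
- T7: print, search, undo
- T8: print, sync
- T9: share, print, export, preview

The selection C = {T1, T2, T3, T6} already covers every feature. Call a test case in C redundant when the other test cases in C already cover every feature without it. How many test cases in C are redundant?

Drop T1: search, undo uncovered — not redundant.
Drop T2: the rest still cover every feature — redundant.
Drop T3: export uncovered — not redundant.
Drop T6: the rest still cover every feature — redundant.
2 redundant: T2, T6.

2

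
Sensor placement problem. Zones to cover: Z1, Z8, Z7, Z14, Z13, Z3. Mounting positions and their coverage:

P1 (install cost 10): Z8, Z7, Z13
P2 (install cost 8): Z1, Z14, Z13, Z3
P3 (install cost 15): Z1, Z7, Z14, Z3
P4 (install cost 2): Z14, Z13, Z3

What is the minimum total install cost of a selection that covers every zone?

P1, P2 cover every zone at install cost 10 + 8 = 18.
Any cover uses at least 2 sensor positions; among all covering selections none totals below 18.
Greedy by coverage-per-install cost would pick P4, P1, P2 for 20 — worse than the optimum 18.

18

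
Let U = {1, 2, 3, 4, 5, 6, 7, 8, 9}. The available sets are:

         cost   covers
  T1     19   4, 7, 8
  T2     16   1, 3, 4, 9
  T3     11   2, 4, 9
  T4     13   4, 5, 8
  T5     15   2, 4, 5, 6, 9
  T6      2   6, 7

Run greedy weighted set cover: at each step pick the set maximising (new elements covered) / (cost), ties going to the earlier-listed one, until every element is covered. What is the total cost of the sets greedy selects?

42

Pick 1: T6 adds 2 new (6, 7) at cost 2 (ratio 2/2).
Pick 2: T3 adds 3 new (2, 4, 9) at cost 11 (ratio 3/11).
Pick 3: T4 adds 2 new (5, 8) at cost 13 (ratio 2/13).
Pick 4: T2 adds 2 new (1, 3) at cost 16 (ratio 2/16).
Greedy total cost: 2 + 11 + 13 + 16 = 42.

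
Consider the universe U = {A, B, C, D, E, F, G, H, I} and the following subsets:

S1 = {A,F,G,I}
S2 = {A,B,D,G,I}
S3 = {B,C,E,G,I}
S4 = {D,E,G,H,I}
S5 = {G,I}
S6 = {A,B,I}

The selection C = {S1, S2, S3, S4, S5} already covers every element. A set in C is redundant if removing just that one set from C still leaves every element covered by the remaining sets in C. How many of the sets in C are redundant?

Drop S1: F uncovered — not redundant.
Drop S2: the rest still cover every element — redundant.
Drop S3: C uncovered — not redundant.
Drop S4: H uncovered — not redundant.
Drop S5: the rest still cover every element — redundant.
2 redundant: S2, S5.

2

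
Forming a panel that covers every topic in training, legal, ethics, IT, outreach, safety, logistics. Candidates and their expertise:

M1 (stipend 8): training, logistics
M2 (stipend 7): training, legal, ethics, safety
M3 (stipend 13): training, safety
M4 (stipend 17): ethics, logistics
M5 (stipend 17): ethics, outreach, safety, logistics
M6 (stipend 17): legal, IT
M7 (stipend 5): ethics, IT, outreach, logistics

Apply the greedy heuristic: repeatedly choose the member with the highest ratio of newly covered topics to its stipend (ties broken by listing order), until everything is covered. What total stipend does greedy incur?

12

Pick 1: M7 adds 4 new (ethics, IT, outreach, logistics) at stipend 5 (ratio 4/5).
Pick 2: M2 adds 3 new (training, legal, safety) at stipend 7 (ratio 3/7).
Greedy total stipend: 5 + 7 = 12.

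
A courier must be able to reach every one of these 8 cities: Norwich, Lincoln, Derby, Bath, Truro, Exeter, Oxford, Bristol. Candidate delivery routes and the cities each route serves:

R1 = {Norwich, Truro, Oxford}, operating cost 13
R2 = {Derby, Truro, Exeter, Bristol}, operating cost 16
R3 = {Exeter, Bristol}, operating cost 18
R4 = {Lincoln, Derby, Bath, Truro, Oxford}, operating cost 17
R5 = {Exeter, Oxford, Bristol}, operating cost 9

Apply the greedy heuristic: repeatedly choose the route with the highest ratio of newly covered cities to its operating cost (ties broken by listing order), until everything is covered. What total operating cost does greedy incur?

39

Pick 1: R5 adds 3 new (Exeter, Oxford, Bristol) at operating cost 9 (ratio 3/9).
Pick 2: R4 adds 4 new (Lincoln, Derby, Bath, Truro) at operating cost 17 (ratio 4/17).
Pick 3: R1 adds 1 new (Norwich) at operating cost 13 (ratio 1/13).
Greedy total operating cost: 9 + 17 + 13 = 39.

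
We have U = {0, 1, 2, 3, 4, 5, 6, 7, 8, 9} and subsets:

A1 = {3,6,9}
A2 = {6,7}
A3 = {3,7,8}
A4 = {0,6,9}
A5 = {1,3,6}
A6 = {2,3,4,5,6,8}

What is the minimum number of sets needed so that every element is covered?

A2, A4, A5, A6 together cover {0, 1, 2, 3, 4, 5, 6, 7, 8, 9} — every element.
No 3 of the 6 sets cover everything (all 20 triples fall short), so 4 is minimum.

4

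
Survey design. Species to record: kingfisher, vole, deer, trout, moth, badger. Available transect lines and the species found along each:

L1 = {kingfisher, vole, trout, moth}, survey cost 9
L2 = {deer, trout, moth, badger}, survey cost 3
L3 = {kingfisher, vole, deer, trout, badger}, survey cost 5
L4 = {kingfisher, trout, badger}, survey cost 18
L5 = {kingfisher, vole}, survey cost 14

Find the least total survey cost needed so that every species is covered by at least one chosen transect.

L2, L3 cover every species at survey cost 3 + 5 = 8.
Any cover uses at least 2 transects; among all covering selections none totals below 8.

8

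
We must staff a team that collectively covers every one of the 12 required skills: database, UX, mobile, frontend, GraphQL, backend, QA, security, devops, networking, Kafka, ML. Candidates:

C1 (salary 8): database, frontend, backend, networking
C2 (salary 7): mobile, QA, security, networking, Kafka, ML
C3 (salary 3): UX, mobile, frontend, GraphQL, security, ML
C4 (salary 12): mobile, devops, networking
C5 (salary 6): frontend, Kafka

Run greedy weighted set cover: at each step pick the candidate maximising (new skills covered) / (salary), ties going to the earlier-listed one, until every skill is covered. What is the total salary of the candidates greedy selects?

30

Pick 1: C3 adds 6 new (UX, mobile, frontend, GraphQL, security, ML) at salary 3 (ratio 6/3).
Pick 2: C2 adds 3 new (QA, networking, Kafka) at salary 7 (ratio 3/7).
Pick 3: C1 adds 2 new (database, backend) at salary 8 (ratio 2/8).
Pick 4: C4 adds 1 new (devops) at salary 12 (ratio 1/12).
Greedy total salary: 3 + 7 + 8 + 12 = 30.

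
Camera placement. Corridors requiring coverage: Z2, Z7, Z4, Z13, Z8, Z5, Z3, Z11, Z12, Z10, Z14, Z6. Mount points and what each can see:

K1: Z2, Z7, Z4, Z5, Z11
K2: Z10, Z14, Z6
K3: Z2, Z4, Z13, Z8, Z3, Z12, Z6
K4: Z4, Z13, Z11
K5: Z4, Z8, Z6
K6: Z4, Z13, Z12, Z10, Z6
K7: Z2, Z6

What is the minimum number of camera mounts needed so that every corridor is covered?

K1, K2, K3 together cover {Z2, Z7, Z4, Z13, Z8, Z5, Z3, Z11, Z12, Z10, Z14, Z6} — every corridor.
No 2 of the 7 camera mounts cover everything (all 21 pairs fall short), so 3 is minimum.

3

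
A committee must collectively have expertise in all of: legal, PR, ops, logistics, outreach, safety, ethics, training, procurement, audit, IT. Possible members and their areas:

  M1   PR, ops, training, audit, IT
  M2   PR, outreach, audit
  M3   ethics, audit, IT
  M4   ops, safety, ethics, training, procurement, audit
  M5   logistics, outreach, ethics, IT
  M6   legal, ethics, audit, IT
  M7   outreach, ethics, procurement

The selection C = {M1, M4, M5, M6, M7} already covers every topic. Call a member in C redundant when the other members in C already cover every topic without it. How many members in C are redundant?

1

Drop M1: PR uncovered — not redundant.
Drop M4: safety uncovered — not redundant.
Drop M5: logistics uncovered — not redundant.
Drop M6: legal uncovered — not redundant.
Drop M7: the rest still cover every topic — redundant.
1 redundant: M7.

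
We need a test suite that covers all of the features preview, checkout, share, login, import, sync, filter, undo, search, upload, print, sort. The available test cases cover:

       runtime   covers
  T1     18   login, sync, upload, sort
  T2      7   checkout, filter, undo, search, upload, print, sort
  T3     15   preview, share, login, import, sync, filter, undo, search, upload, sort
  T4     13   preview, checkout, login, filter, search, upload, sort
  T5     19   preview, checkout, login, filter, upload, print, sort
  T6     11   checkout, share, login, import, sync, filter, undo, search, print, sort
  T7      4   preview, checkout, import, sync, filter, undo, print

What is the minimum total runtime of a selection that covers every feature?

T3, T7 cover every feature at runtime 15 + 4 = 19.
Any cover uses at least 2 test cases; among all covering selections none totals below 19.
Greedy by coverage-per-runtime would pick T7, T2, T6 for 22 — worse than the optimum 19.

19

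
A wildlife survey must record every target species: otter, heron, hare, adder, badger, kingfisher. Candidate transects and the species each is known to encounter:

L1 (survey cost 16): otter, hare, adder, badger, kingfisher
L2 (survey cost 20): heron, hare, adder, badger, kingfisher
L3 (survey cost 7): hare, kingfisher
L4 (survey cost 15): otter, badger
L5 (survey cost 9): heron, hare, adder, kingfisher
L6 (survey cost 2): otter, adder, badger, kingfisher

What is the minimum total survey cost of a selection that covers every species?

11

L5, L6 cover every species at survey cost 9 + 2 = 11.
Any cover uses at least 2 transects; among all covering selections none totals below 11.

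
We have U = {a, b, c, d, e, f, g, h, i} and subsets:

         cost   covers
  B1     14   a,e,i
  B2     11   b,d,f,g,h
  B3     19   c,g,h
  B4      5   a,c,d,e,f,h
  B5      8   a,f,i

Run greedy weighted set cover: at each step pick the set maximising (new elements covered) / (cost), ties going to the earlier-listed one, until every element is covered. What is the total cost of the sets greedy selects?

24

Pick 1: B4 adds 6 new (a, c, d, e, f, h) at cost 5 (ratio 6/5).
Pick 2: B2 adds 2 new (b, g) at cost 11 (ratio 2/11).
Pick 3: B5 adds 1 new (i) at cost 8 (ratio 1/8).
Greedy total cost: 5 + 11 + 8 = 24.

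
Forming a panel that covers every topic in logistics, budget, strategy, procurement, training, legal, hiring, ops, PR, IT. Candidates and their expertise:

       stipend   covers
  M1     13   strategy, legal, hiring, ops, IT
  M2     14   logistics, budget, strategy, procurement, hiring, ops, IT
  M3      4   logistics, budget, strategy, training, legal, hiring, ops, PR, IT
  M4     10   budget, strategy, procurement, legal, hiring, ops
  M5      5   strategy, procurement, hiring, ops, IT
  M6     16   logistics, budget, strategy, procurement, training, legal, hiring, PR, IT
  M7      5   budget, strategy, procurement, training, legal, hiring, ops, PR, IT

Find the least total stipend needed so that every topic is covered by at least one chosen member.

M3, M5 cover every topic at stipend 4 + 5 = 9.
Any cover uses at least 2 members; among all covering selections none totals below 9.

9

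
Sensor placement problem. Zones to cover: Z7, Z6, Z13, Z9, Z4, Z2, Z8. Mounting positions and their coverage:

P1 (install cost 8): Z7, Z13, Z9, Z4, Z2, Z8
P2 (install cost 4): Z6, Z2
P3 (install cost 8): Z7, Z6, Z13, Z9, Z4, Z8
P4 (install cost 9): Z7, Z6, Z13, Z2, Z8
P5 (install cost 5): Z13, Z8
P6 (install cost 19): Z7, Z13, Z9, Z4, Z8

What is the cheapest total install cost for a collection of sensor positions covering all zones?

12

P1, P2 cover every zone at install cost 8 + 4 = 12.
Any cover uses at least 2 sensor positions; among all covering selections none totals below 12.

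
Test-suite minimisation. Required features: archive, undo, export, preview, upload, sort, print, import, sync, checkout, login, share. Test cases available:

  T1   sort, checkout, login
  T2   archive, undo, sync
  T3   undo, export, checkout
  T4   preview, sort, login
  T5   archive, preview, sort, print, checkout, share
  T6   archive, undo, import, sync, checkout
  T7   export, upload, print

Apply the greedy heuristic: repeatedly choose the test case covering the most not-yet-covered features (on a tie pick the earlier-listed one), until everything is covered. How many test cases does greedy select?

Pick 1: T5 covers 6 new features (archive, preview, sort, print, checkout, share).
Pick 2: T6 covers 3 new features (undo, import, sync).
Pick 3: T7 covers 2 new features (export, upload).
Pick 4: T1 covers 1 new features (login).
Greedy uses 4 test cases.

4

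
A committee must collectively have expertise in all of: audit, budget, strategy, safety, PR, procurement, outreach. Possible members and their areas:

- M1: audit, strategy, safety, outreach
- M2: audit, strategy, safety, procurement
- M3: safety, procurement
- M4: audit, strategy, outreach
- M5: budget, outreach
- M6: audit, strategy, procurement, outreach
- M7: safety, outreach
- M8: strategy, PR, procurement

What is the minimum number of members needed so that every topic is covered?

M1, M5, M8 together cover {audit, budget, strategy, safety, PR, procurement, outreach} — every topic.
No 2 of the 8 members cover everything (all 28 pairs fall short), so 3 is minimum.

3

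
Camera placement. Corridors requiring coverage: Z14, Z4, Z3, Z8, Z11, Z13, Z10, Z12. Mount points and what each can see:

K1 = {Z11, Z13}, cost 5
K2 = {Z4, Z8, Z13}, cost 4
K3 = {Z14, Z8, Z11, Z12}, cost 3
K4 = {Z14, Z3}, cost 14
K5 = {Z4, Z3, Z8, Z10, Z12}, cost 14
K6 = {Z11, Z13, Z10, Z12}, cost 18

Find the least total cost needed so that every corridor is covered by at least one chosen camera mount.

21

K2, K3, K5 cover every corridor at cost 4 + 3 + 14 = 21.
Any cover uses at least 3 camera mounts; among all covering selections none totals below 21.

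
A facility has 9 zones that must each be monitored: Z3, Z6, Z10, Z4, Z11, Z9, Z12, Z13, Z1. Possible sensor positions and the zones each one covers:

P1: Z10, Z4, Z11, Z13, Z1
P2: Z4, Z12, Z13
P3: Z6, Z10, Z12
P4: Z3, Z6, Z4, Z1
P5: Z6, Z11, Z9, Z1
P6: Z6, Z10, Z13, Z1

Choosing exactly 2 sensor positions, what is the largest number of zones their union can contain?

7

Choosing P1, P3 covers {Z6, Z10, Z4, Z11, Z12, Z13, Z1} — 7 zones.
No choice of 2 sensor positions does better; here Z3, Z9 are left uncovered.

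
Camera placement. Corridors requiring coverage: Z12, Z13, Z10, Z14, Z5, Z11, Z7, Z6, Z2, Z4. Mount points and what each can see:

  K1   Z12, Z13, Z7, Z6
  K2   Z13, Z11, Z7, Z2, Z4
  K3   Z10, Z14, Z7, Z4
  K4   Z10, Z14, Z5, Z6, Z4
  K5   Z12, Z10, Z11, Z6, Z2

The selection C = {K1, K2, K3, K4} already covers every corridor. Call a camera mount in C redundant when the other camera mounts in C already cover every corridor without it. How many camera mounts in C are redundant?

1

Drop K1: Z12 uncovered — not redundant.
Drop K2: Z11, Z2 uncovered — not redundant.
Drop K3: the rest still cover every corridor — redundant.
Drop K4: Z5 uncovered — not redundant.
1 redundant: K3.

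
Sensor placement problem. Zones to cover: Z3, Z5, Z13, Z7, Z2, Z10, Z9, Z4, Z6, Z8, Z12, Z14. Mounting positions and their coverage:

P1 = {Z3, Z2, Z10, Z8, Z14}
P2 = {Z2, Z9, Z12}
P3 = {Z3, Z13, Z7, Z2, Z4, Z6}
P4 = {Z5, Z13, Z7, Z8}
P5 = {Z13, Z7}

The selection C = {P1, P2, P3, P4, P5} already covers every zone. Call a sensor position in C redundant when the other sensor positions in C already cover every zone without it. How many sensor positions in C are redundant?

Drop P1: Z10, Z14 uncovered — not redundant.
Drop P2: Z9, Z12 uncovered — not redundant.
Drop P3: Z4, Z6 uncovered — not redundant.
Drop P4: Z5 uncovered — not redundant.
Drop P5: the rest still cover every zone — redundant.
1 redundant: P5.

1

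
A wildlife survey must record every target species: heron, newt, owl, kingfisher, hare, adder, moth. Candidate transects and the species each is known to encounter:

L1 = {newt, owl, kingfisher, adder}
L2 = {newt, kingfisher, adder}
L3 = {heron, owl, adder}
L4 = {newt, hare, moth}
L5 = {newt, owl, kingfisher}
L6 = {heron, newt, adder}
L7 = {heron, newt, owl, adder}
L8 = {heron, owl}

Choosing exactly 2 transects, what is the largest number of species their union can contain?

6

Choosing L1, L4 covers {newt, owl, kingfisher, hare, adder, moth} — 6 species.
No choice of 2 transects does better; here heron is left uncovered.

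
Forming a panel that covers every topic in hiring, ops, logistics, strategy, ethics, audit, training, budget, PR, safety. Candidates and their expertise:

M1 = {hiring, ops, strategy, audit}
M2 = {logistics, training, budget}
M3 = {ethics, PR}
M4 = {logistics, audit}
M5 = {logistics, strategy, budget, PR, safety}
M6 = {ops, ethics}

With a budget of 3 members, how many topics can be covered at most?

Choosing M1, M2, M3 covers {hiring, ops, logistics, strategy, ethics, audit, training, budget, PR} — 9 topics.
No choice of 3 members does better; here safety is left uncovered.

9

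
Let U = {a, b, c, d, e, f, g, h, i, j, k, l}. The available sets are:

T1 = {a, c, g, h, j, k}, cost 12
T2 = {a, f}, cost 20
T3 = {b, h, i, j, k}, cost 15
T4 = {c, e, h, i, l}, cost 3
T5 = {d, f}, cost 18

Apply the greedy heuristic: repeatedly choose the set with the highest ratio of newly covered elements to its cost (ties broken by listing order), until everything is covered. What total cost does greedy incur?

Pick 1: T4 adds 5 new (c, e, h, i, l) at cost 3 (ratio 5/3).
Pick 2: T1 adds 4 new (a, g, j, k) at cost 12 (ratio 4/12).
Pick 3: T5 adds 2 new (d, f) at cost 18 (ratio 2/18).
Pick 4: T3 adds 1 new (b) at cost 15 (ratio 1/15).
Greedy total cost: 3 + 12 + 18 + 15 = 48.

48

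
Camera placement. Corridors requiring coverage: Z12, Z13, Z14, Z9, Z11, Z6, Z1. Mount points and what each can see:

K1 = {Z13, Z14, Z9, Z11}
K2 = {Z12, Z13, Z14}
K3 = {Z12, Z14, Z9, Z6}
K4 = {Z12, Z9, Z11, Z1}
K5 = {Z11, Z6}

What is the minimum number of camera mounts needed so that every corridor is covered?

K1, K3, K4 together cover {Z12, Z13, Z14, Z9, Z11, Z6, Z1} — every corridor.
No 2 of the 5 camera mounts cover everything (all 10 pairs fall short), so 3 is minimum.

3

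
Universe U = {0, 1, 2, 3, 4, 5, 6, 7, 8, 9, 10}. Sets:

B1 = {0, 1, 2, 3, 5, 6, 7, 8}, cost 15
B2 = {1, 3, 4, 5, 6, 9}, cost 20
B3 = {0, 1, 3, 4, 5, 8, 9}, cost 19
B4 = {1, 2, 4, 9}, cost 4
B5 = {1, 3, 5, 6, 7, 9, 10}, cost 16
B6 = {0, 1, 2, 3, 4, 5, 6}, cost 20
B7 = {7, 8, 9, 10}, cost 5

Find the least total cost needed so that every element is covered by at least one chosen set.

B1, B4, B7 cover every element at cost 15 + 4 + 5 = 24.
Any cover uses at least 2 sets; among all covering selections none totals below 24.

24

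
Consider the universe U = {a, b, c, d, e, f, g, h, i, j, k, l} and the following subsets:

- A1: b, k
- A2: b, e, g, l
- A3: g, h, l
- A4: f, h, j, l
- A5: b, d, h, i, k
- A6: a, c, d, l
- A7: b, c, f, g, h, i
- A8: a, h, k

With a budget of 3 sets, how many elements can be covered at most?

Choosing A1, A6, A7 covers {a, b, c, d, f, g, h, i, k, l} — 10 elements.
No choice of 3 sets does better; here e, j are left uncovered.

10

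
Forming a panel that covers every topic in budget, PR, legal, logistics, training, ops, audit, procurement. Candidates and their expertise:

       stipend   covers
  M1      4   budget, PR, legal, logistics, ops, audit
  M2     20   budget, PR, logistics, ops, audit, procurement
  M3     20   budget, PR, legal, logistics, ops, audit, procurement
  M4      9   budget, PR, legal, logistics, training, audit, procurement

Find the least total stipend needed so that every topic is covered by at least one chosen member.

13

M1, M4 cover every topic at stipend 4 + 9 = 13.
Any cover uses at least 2 members; among all covering selections none totals below 13.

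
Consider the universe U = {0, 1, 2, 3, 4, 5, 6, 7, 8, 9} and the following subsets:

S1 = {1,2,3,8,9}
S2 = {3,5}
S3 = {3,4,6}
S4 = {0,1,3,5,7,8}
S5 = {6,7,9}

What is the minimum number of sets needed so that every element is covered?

3

S1, S3, S4 together cover {0, 1, 2, 3, 4, 5, 6, 7, 8, 9} — every element.
No 2 of the 5 sets cover everything (all 10 pairs fall short), so 3 is minimum.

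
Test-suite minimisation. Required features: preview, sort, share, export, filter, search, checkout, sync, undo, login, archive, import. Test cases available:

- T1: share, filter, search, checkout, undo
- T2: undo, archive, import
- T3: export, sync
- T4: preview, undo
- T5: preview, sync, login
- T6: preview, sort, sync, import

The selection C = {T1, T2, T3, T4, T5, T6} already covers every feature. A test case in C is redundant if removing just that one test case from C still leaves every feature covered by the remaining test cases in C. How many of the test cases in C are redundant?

1

Drop T1: share, filter, search, checkout uncovered — not redundant.
Drop T2: archive uncovered — not redundant.
Drop T3: export uncovered — not redundant.
Drop T4: the rest still cover every feature — redundant.
Drop T5: login uncovered — not redundant.
Drop T6: sort uncovered — not redundant.
1 redundant: T4.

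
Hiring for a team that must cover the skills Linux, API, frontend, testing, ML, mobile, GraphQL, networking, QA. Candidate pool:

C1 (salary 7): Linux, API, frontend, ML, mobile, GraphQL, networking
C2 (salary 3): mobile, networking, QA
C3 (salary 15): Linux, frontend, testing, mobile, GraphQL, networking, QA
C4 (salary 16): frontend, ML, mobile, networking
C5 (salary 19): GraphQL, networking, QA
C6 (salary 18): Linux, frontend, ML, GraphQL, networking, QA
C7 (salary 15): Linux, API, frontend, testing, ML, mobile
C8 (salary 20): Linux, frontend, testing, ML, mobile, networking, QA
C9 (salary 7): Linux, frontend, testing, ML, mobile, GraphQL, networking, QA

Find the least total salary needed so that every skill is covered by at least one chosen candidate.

14

C1, C9 cover every skill at salary 7 + 7 = 14.
Any cover uses at least 2 candidates; among all covering selections none totals below 14.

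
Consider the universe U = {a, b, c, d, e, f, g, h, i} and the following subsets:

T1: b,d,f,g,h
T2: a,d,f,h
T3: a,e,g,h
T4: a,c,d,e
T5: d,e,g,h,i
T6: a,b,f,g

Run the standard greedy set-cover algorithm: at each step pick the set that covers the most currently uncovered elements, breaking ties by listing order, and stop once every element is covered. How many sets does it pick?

3

Pick 1: T1 covers 5 new elements (b, d, f, g, h).
Pick 2: T4 covers 3 new elements (a, c, e).
Pick 3: T5 covers 1 new elements (i).
Greedy uses 3 sets.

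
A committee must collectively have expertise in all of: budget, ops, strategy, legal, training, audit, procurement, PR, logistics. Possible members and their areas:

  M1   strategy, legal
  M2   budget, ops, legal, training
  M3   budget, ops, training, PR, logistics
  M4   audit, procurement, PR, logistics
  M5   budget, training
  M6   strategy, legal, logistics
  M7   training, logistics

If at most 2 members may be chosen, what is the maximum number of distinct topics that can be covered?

8

Choosing M2, M4 covers {budget, ops, legal, training, audit, procurement, PR, logistics} — 8 topics.
No choice of 2 members does better; here strategy is left uncovered.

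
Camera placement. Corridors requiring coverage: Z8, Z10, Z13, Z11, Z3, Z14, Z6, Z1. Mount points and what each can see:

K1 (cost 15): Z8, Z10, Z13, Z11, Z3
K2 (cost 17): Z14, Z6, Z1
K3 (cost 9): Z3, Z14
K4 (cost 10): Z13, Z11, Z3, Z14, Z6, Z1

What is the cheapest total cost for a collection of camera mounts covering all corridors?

25

K1, K4 cover every corridor at cost 15 + 10 = 25.
Any cover uses at least 2 camera mounts; among all covering selections none totals below 25.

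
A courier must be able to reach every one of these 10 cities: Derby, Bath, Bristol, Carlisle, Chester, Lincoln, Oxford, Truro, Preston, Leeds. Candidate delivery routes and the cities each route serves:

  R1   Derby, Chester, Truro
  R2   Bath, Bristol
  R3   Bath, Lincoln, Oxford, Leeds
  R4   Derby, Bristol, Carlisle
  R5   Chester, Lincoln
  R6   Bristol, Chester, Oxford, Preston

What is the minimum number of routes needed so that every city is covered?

R1, R3, R4, R6 together cover {Derby, Bath, Bristol, Carlisle, Chester, Lincoln, Oxford, Truro, Preston, Leeds} — every city.
No 3 of the 6 routes cover everything (all 20 triples fall short), so 4 is minimum.

4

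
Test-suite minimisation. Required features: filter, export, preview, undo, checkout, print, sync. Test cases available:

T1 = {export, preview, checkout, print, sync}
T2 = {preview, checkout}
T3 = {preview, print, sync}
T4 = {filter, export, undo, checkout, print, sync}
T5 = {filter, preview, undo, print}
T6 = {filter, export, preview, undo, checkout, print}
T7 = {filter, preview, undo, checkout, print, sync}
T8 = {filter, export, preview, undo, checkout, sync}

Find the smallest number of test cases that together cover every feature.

2

T1, T4 together cover {filter, export, preview, undo, checkout, print, sync} — every feature.
No single test case contains all 7 features, so 2 is optimal.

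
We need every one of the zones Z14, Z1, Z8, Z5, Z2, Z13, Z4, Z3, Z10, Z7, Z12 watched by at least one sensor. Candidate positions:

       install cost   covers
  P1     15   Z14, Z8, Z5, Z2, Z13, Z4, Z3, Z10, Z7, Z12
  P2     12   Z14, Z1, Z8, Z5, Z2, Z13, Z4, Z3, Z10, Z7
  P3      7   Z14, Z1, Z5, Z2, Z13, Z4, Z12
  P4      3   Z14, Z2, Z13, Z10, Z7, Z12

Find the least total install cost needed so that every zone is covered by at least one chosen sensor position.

15

P2, P4 cover every zone at install cost 12 + 3 = 15.
Any cover uses at least 2 sensor positions; among all covering selections none totals below 15.
Greedy by coverage-per-install cost would pick P4, P3, P2 for 22 — worse than the optimum 15.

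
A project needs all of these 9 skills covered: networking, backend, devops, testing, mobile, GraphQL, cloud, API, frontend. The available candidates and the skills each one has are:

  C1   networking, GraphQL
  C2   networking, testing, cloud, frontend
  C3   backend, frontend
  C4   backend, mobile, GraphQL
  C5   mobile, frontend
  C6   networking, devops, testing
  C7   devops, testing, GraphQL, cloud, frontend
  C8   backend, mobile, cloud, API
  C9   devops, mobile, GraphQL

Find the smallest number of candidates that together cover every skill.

3

C1, C7, C8 together cover {networking, backend, devops, testing, mobile, GraphQL, cloud, API, frontend} — every skill.
No 2 of the 9 candidates cover everything (all 36 pairs fall short), so 3 is minimum.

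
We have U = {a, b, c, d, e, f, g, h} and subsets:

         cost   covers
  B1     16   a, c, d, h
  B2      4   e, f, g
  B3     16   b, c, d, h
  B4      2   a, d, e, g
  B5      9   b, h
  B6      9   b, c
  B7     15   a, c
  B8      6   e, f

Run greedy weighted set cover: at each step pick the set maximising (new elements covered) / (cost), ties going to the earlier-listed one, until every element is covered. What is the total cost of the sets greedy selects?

24

Pick 1: B4 adds 4 new (a, d, e, g) at cost 2 (ratio 4/2).
Pick 2: B2 adds 1 new (f) at cost 4 (ratio 1/4).
Pick 3: B5 adds 2 new (b, h) at cost 9 (ratio 2/9).
Pick 4: B6 adds 1 new (c) at cost 9 (ratio 1/9).
Greedy total cost: 2 + 4 + 9 + 9 = 24. (The true optimum is 22, so greedy overshoots here.)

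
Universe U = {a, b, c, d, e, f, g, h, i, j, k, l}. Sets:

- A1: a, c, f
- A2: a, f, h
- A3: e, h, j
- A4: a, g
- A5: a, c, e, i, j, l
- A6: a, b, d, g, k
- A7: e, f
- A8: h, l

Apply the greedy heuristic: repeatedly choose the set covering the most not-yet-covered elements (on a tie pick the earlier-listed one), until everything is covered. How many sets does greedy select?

3

Pick 1: A5 covers 6 new elements (a, c, e, i, j, l).
Pick 2: A6 covers 4 new elements (b, d, g, k).
Pick 3: A2 covers 2 new elements (f, h).
Greedy uses 3 sets.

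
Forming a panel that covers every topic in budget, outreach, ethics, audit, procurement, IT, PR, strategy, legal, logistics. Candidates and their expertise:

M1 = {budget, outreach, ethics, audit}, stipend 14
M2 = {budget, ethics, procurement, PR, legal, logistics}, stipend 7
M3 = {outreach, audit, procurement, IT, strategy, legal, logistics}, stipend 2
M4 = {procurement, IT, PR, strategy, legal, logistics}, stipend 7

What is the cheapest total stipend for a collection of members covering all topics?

9

M2, M3 cover every topic at stipend 7 + 2 = 9.
Any cover uses at least 2 members; among all covering selections none totals below 9.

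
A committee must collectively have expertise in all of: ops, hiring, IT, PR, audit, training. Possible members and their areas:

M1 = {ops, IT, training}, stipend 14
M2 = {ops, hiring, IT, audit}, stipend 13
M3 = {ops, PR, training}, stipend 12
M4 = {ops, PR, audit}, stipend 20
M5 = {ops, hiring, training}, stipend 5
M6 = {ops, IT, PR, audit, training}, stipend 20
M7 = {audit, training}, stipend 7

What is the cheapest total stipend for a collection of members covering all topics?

25

M2, M3 cover every topic at stipend 13 + 12 = 25.
Any cover uses at least 2 members; among all covering selections none totals below 25.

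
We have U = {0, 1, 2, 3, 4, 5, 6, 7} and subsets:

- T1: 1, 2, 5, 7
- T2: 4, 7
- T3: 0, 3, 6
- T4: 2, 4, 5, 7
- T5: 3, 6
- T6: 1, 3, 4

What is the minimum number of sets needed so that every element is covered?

T1, T2, T3 together cover {0, 1, 2, 3, 4, 5, 6, 7} — every element.
No 2 of the 6 sets cover everything (all 15 pairs fall short), so 3 is minimum.

3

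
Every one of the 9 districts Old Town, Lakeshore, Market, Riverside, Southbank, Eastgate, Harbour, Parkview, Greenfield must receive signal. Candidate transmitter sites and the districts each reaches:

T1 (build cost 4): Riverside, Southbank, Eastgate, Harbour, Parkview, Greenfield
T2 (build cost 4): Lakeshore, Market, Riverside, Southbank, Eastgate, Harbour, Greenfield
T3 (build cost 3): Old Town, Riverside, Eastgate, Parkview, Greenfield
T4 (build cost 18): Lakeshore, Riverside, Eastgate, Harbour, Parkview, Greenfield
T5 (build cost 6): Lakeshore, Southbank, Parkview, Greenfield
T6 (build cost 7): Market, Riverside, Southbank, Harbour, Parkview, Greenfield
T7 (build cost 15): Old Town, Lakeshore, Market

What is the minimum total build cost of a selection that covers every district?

7

T2, T3 cover every district at build cost 4 + 3 = 7.
Any cover uses at least 2 transmitter sites; among all covering selections none totals below 7.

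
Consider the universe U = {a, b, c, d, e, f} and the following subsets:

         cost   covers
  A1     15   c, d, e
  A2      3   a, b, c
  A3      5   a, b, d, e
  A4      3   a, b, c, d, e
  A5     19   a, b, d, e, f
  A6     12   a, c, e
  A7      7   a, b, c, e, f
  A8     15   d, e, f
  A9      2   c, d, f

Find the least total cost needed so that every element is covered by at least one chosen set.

A4, A9 cover every element at cost 3 + 2 = 5.
Any cover uses at least 2 sets; among all covering selections none totals below 5.

5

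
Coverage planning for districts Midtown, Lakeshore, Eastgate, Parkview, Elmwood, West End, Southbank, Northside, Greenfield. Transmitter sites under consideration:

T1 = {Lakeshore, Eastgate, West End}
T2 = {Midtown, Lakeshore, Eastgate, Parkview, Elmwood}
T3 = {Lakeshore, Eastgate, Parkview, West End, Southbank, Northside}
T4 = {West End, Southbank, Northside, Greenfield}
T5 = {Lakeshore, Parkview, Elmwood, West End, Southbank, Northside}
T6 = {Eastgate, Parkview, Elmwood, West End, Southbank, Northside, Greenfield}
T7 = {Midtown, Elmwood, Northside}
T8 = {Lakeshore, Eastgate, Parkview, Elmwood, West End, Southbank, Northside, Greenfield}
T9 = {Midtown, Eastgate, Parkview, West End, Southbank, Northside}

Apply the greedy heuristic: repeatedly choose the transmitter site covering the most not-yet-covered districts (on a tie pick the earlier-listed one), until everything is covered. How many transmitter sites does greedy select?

Pick 1: T8 covers 8 new districts (Lakeshore, Eastgate, Parkview, Elmwood, West End, Southbank, Northside, Greenfield).
Pick 2: T2 covers 1 new districts (Midtown).
Greedy uses 2 transmitter sites.

2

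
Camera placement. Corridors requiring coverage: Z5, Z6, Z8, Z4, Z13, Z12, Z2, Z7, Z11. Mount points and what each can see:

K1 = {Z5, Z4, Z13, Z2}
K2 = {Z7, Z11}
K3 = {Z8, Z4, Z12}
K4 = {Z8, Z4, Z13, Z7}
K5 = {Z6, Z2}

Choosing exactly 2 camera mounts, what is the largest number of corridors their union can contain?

6

Choosing K1, K2 covers {Z5, Z4, Z13, Z2, Z7, Z11} — 6 corridors.
No choice of 2 camera mounts does better; here Z6, Z8, Z12 are left uncovered.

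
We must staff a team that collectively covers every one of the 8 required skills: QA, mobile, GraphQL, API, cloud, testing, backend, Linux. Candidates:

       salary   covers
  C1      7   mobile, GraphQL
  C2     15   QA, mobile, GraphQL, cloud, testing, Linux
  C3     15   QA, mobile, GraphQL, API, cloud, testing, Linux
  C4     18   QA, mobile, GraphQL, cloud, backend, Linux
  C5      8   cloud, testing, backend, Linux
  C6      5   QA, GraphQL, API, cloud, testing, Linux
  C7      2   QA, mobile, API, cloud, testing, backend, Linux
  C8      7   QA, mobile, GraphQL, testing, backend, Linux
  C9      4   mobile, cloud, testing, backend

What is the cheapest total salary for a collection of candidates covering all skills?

C6, C7 cover every skill at salary 5 + 2 = 7.
Any cover uses at least 2 candidates; among all covering selections none totals below 7.

7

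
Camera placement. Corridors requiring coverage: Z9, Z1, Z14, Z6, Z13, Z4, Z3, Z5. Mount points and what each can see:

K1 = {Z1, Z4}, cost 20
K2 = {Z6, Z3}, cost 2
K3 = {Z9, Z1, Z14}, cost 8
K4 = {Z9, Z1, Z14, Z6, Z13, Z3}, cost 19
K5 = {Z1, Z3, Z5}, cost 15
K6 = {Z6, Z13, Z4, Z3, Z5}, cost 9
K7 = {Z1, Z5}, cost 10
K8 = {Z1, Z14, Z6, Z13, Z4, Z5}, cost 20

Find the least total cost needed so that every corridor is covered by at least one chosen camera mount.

17

K3, K6 cover every corridor at cost 8 + 9 = 17.
Any cover uses at least 2 camera mounts; among all covering selections none totals below 17.
Greedy by coverage-per-cost would pick K2, K3, K6 for 19 — worse than the optimum 17.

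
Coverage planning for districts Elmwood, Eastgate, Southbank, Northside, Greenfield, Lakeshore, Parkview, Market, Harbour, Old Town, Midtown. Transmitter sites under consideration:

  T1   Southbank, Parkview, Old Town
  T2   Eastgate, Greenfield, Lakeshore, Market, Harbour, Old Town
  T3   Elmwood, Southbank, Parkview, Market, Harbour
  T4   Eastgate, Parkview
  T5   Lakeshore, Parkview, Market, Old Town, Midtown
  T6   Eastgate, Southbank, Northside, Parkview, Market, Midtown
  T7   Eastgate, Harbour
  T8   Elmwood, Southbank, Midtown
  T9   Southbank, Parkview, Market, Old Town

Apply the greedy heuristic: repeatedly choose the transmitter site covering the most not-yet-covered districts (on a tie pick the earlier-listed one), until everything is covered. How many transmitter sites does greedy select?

3

Pick 1: T2 covers 6 new districts (Eastgate, Greenfield, Lakeshore, Market, Harbour, Old Town).
Pick 2: T6 covers 4 new districts (Southbank, Northside, Parkview, Midtown).
Pick 3: T3 covers 1 new districts (Elmwood).
Greedy uses 3 transmitter sites.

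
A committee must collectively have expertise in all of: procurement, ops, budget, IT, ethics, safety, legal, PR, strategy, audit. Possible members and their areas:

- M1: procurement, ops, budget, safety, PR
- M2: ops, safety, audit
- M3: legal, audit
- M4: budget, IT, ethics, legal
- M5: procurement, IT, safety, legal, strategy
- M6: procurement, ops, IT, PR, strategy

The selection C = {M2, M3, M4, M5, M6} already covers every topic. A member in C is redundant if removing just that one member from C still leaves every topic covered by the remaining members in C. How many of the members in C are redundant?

Drop M2: the rest still cover every topic — redundant.
Drop M3: the rest still cover every topic — redundant.
Drop M4: budget, ethics uncovered — not redundant.
Drop M5: the rest still cover every topic — redundant.
Drop M6: PR uncovered — not redundant.
3 redundant: M2, M3, M5.

3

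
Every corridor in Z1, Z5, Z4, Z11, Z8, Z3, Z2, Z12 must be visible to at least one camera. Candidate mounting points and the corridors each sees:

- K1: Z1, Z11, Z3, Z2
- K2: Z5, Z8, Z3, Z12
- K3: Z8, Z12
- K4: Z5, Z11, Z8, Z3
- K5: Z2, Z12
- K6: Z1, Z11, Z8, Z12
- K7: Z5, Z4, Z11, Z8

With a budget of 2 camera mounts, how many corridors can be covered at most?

7

Choosing K1, K2 covers {Z1, Z5, Z11, Z8, Z3, Z2, Z12} — 7 corridors.
No choice of 2 camera mounts does better; here Z4 is left uncovered.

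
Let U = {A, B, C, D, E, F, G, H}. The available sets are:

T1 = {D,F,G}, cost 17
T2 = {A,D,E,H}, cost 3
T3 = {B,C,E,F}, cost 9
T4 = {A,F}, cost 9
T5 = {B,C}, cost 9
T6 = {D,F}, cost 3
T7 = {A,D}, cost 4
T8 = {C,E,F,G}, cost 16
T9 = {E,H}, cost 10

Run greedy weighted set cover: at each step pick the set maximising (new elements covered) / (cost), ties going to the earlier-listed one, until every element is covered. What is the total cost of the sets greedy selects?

Pick 1: T2 adds 4 new (A, D, E, H) at cost 3 (ratio 4/3).
Pick 2: T3 adds 3 new (B, C, F) at cost 9 (ratio 3/9).
Pick 3: T8 adds 1 new (G) at cost 16 (ratio 1/16).
Greedy total cost: 3 + 9 + 16 = 28.

28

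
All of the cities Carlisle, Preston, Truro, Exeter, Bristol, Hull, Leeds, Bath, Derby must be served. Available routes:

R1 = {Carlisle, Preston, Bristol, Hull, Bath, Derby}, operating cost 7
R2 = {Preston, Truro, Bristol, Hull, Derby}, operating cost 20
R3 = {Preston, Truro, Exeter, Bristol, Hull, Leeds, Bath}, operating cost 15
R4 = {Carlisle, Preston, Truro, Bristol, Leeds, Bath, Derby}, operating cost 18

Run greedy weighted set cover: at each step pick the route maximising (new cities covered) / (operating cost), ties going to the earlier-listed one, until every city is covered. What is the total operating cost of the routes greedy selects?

22

Pick 1: R1 adds 6 new (Carlisle, Preston, Bristol, Hull, Bath, Derby) at operating cost 7 (ratio 6/7).
Pick 2: R3 adds 3 new (Truro, Exeter, Leeds) at operating cost 15 (ratio 3/15).
Greedy total operating cost: 7 + 15 = 22.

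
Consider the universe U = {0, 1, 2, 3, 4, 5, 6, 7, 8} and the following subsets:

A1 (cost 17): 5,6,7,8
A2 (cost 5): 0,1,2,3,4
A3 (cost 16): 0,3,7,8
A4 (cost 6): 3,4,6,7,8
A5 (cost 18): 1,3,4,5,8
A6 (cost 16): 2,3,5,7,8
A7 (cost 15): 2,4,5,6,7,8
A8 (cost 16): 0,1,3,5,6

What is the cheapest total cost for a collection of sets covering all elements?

A2, A7 cover every element at cost 5 + 15 = 20.
Any cover uses at least 2 sets; among all covering selections none totals below 20.

20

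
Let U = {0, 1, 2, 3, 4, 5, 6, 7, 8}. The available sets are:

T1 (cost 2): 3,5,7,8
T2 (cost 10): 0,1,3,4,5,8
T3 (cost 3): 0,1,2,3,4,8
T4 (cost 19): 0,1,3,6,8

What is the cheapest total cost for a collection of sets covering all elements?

24

T1, T3, T4 cover every element at cost 2 + 3 + 19 = 24.
Any cover uses at least 3 sets; among all covering selections none totals below 24.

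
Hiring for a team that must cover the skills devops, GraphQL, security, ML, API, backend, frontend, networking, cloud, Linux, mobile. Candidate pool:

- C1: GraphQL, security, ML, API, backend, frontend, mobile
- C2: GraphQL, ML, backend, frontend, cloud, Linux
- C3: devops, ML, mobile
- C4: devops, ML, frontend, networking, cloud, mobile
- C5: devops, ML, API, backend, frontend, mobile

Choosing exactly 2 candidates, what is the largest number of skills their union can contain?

Choosing C1, C4 covers {devops, GraphQL, security, ML, API, backend, frontend, networking, cloud, mobile} — 10 skills.
No choice of 2 candidates does better; here Linux is left uncovered.

10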